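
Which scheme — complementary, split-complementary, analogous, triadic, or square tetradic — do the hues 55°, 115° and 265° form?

split-complementary

Sort the hues: 55°, 115°, 265°.
Successive gaps around the wheel: 60°, 150°, 150°.
Two 150° gaps and one 60° gap — a base hue opposite a pair of accents 30° either side of its complement — is the split-complementary pattern.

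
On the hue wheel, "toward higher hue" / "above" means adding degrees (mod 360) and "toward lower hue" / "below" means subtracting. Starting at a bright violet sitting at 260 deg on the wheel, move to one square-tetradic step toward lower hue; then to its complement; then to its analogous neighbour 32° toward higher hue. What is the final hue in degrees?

22°

260 − 90 = 170°   (square ↓)
170 + 180 = 350°   (complement)
350 + 32 = 382 → 382 − 360 = 22°   (analog 32° ↑)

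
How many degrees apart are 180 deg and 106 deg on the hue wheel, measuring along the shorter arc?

|180 − 106| = 74.
74 ≤ 180, so the shorter arc is 74°.

74°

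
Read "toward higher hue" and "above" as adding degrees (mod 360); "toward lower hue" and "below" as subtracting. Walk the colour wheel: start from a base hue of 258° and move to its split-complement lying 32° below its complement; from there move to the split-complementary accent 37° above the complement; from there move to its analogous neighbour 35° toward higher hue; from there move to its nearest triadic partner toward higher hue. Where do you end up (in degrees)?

58°

split-comp 32° ↓ +148°: 258 + 148 = 406 → 406 − 360 = 46°
split-comp 37° ↑ +217°: 46 + 217 = 263°
analog 35° ↑ +35°: 263 + 35 = 298°
triadic ↑ +120°: 298 + 120 = 418 → 418 − 360 = 58°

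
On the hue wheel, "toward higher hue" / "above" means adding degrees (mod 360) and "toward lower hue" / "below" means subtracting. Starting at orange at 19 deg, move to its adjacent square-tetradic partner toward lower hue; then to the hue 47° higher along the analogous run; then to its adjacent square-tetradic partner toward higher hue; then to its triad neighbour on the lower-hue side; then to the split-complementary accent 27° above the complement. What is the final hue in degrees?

19 − 90 = -71 → -71 + 360 = 289°   (square ↓)
289 + 47 = 336°   (analog 47° ↑)
336 + 90 = 426 → 426 − 360 = 66°   (square ↑)
66 − 120 = -54 → -54 + 360 = 306°   (triadic ↓)
306 + 207 = 513 → 513 − 360 = 153°   (split-comp 27° ↑)

153°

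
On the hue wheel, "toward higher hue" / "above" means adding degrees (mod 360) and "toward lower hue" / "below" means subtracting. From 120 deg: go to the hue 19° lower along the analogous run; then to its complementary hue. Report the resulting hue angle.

281°

analog 19° ↓ −19°: 120 − 19 = 101°
complement +180°: 101 + 180 = 281°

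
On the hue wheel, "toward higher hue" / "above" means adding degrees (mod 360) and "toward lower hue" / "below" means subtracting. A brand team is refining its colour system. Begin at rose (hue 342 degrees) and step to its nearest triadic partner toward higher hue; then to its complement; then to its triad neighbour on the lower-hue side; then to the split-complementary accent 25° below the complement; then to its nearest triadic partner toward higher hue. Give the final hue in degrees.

77°

+120° (triadic ↑): 342 + 120 = 462 → 462 − 360 = 102°
+180° (complement): 102 + 180 = 282°
−120° (triadic ↓): 282 − 120 = 162°
+155° (split-comp 25° ↓): 162 + 155 = 317°
+120° (triadic ↑): 317 + 120 = 437 → 437 − 360 = 77°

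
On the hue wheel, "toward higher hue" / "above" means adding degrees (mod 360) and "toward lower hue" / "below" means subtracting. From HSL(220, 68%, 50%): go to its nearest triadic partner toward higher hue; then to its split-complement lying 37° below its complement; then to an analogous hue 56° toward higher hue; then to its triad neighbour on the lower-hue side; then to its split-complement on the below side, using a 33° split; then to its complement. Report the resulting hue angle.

triadic ↑ +120°: 220 + 120 = 340°
split-comp 37° ↓ +143°: 340 + 143 = 483 → 483 − 360 = 123°
analog 56° ↑ +56°: 123 + 56 = 179°
triadic ↓ −120°: 179 − 120 = 59°
split-comp 33° ↓ +147°: 59 + 147 = 206°
complement +180°: 206 + 180 = 386 → 386 − 360 = 26°

26°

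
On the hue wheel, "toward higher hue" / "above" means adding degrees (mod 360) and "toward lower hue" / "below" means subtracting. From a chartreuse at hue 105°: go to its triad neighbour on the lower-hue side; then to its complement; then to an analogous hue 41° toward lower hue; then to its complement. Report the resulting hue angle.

304°

105 − 120 = -15 → -15 + 360 = 345°   (triadic ↓)
345 + 180 = 525 → 525 − 360 = 165°   (complement)
165 − 41 = 124°   (analog 41° ↓)
124 + 180 = 304°   (complement)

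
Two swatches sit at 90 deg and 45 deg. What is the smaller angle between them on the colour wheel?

|90 − 45| = 45.
45 ≤ 180, so the shorter arc is 45°.

45°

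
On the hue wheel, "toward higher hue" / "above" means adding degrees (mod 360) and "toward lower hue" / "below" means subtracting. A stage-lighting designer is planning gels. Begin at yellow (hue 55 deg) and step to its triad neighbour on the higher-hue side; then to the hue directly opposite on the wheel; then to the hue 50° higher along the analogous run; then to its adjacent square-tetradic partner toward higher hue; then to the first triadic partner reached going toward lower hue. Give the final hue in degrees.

+120° (triadic ↑): 55 + 120 = 175°
+180° (complement): 175 + 180 = 355°
+50° (analog 50° ↑): 355 + 50 = 405 → 405 − 360 = 45°
+90° (square ↑): 45 + 90 = 135°
−120° (triadic ↓): 135 − 120 = 15°

15°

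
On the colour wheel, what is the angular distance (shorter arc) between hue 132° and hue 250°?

118°

|132 − 250| = 118.
118 ≤ 180, so the shorter arc is 118°.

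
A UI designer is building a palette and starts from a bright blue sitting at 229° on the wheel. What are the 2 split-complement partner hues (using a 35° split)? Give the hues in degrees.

Split-complementary hues sit 35° either side of the complement.
Complement of 229°: 229 + 180 = 409 → 409 − 360 = 49°
49 − 35 = 14°
49 + 35 = 84°

14° and 84°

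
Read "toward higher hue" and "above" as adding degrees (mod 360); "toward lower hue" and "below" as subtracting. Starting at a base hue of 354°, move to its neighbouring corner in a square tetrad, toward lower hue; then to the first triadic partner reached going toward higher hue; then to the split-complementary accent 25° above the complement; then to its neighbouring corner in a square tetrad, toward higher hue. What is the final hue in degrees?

319°

square ↓ −90°: 354 − 90 = 264°
triadic ↑ +120°: 264 + 120 = 384 → 384 − 360 = 24°
split-comp 25° ↑ +205°: 24 + 205 = 229°
square ↑ +90°: 229 + 90 = 319°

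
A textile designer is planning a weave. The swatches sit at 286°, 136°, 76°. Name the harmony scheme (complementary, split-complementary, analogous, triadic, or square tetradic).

Sort the hues: 76°, 136°, 286°.
Successive gaps around the wheel: 60°, 150°, 150°.
Two 150° gaps and one 60° gap — a base hue opposite a pair of accents 30° either side of its complement — is the split-complementary pattern.

split-complementary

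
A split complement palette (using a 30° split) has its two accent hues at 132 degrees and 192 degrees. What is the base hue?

The accents sit 30° either side of the complement, so the complement is their short-arc midpoint on the wheel.
Short-arc midpoint of 132° and 192°: 162°.
Base is 180° from the complement: 162 − 180 = -18 → -18 + 360 = 342°

342°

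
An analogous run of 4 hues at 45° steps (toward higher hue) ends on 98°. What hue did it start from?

323°

3 steps of 45° (toward higher hue) give a net shift of +135°.
Start = end − shift: 98 − 135 = -37 → -37 + 360 = 323°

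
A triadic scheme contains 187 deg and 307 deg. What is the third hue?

67°

A triad spaces three hues 120° apart.
The full set is {67°, 187°, 307°}.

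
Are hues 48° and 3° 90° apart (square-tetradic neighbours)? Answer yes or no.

no

Angular distance: |48 − 3| = 45 = 45°.
90° apart (square-tetradic neighbours) requires 90°.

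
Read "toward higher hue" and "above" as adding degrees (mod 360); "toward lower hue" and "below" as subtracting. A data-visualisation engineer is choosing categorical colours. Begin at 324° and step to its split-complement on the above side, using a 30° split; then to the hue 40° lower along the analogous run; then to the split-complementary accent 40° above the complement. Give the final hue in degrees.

354°

324 + 210 = 534 → 534 − 360 = 174°   (split-comp 30° ↑)
174 − 40 = 134°   (analog 40° ↓)
134 + 220 = 354°   (split-comp 40° ↑)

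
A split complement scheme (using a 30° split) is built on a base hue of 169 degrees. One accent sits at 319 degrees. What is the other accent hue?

Split-complementary hues sit 30° either side of the complement.
Complement of the base 169°: 169 + 180 = 349°
The given accent 319° is 30° one side of 349°; the other accent sits 30° the other side: 349 + 30 = 379 → 379 − 360 = 19°

19°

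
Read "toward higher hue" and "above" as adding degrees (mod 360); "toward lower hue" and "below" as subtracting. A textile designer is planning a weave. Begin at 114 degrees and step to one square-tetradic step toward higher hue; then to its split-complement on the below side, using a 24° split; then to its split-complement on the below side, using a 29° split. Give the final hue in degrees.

114 + 90 = 204°   (square ↑)
204 + 156 = 360 → 360 − 360 = 0°   (split-comp 24° ↓)
0 + 151 = 151°   (split-comp 29° ↓)

151°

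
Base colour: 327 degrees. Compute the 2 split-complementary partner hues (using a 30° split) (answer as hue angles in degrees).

Split-complementary hues sit 30° either side of the complement.
Complement of 327 degrees: 327 + 180 = 507 → 507 − 360 = 147°
147 − 30 = 117°
147 + 30 = 177°

117° and 177°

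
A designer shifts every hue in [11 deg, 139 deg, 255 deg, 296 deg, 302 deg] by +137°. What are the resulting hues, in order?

11 + 137 = 148°
139 + 137 = 276°
255 + 137 = 392 → 392 − 360 = 32°
296 + 137 = 433 → 433 − 360 = 73°
302 + 137 = 439 → 439 − 360 = 79°

148°, 276°, 32°, 73°, 79°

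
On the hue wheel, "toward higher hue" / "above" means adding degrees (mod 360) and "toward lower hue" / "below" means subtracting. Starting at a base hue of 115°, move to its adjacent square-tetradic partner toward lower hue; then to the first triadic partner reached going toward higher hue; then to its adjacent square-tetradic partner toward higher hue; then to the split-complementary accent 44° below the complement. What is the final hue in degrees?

11°

−90° (square ↓): 115 − 90 = 25°
+120° (triadic ↑): 25 + 120 = 145°
+90° (square ↑): 145 + 90 = 235°
+136° (split-comp 44° ↓): 235 + 136 = 371 → 371 − 360 = 11°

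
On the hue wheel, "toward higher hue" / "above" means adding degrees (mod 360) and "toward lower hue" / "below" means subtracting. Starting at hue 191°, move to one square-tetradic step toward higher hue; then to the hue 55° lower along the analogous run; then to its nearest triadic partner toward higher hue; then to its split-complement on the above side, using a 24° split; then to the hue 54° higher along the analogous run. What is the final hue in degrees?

244°

191 + 90 = 281°   (square ↑)
281 − 55 = 226°   (analog 55° ↓)
226 + 120 = 346°   (triadic ↑)
346 + 204 = 550 → 550 − 360 = 190°   (split-comp 24° ↑)
190 + 54 = 244°   (analog 54° ↑)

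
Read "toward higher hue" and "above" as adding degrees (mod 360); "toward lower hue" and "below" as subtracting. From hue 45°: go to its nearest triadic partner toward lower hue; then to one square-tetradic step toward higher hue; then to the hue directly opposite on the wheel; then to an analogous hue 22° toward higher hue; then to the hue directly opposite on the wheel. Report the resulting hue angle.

37°

45 − 120 = -75 → -75 + 360 = 285°   (triadic ↓)
285 + 90 = 375 → 375 − 360 = 15°   (square ↑)
15 + 180 = 195°   (complement)
195 + 22 = 217°   (analog 22° ↑)
217 + 180 = 397 → 397 − 360 = 37°   (complement)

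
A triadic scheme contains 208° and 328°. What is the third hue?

88°

A triad spaces three hues 120° apart.
The full set is {88°, 208°, 328°}.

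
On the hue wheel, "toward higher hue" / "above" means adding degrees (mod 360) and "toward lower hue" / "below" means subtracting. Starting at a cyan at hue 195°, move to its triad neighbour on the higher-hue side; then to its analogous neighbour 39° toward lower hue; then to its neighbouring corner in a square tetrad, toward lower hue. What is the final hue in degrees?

+120° (triadic ↑): 195 + 120 = 315°
−39° (analog 39° ↓): 315 − 39 = 276°
−90° (square ↓): 276 − 90 = 186°

186°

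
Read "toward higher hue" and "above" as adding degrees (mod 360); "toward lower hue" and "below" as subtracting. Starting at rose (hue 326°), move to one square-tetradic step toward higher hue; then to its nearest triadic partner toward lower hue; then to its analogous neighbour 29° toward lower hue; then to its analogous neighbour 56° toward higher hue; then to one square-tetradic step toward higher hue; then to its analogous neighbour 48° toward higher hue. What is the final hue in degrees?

+90° (square ↑): 326 + 90 = 416 → 416 − 360 = 56°
−120° (triadic ↓): 56 − 120 = -64 → -64 + 360 = 296°
−29° (analog 29° ↓): 296 − 29 = 267°
+56° (analog 56° ↑): 267 + 56 = 323°
+90° (square ↑): 323 + 90 = 413 → 413 − 360 = 53°
+48° (analog 48° ↑): 53 + 48 = 101°

101°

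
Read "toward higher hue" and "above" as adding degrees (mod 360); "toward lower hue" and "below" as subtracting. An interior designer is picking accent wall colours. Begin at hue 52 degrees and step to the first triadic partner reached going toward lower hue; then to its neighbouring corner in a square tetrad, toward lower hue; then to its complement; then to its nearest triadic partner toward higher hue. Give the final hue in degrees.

142°

−120° (triadic ↓): 52 − 120 = -68 → -68 + 360 = 292°
−90° (square ↓): 292 − 90 = 202°
+180° (complement): 202 + 180 = 382 → 382 − 360 = 22°
+120° (triadic ↑): 22 + 120 = 142°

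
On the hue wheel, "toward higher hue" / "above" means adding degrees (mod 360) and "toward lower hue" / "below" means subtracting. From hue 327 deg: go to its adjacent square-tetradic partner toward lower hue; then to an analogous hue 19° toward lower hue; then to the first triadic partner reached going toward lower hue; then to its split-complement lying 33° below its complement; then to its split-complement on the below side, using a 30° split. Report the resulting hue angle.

35°

square ↓ −90°: 327 − 90 = 237°
analog 19° ↓ −19°: 237 − 19 = 218°
triadic ↓ −120°: 218 − 120 = 98°
split-comp 33° ↓ +147°: 98 + 147 = 245°
split-comp 30° ↓ +150°: 245 + 150 = 395 → 395 − 360 = 35°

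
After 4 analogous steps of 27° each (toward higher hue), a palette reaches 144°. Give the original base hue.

36°

4 steps of 27° (toward higher hue) give a net shift of +108°.
Start = end − shift: 144 − 108 = 36°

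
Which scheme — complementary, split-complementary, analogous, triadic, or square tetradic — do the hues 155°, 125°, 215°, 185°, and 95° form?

Sort the hues: 95°, 125°, 155°, 185°, 215°.
Successive gaps around the wheel: 30°, 30°, 30°, 30°, 240°.
A run of hues at equal small steps (30°) with one large closing gap is an analogous group.

analogous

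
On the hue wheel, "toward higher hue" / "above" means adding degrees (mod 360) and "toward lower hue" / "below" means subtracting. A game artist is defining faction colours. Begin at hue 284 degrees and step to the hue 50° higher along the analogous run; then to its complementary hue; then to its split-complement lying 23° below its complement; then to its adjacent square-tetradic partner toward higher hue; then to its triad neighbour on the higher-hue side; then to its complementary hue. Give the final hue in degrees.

+50° (analog 50° ↑): 284 + 50 = 334°
+180° (complement): 334 + 180 = 514 → 514 − 360 = 154°
+157° (split-comp 23° ↓): 154 + 157 = 311°
+90° (square ↑): 311 + 90 = 401 → 401 − 360 = 41°
+120° (triadic ↑): 41 + 120 = 161°
+180° (complement): 161 + 180 = 341°

341°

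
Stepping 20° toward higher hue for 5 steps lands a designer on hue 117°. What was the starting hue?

17°

5 steps of 20° (toward higher hue) give a net shift of +100°.
Start = end − shift: 117 − 100 = 17°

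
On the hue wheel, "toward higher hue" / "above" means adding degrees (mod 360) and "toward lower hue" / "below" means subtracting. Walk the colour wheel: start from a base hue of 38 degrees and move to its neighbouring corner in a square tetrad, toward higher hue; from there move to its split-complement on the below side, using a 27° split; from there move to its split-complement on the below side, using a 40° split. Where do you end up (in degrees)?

square ↑ +90°: 38 + 90 = 128°
split-comp 27° ↓ +153°: 128 + 153 = 281°
split-comp 40° ↓ +140°: 281 + 140 = 421 → 421 − 360 = 61°

61°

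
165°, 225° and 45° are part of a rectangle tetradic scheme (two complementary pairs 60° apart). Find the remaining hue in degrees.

A rectangular tetradic uses two complementary pairs 60° apart: offsets 0°, 60°, 180°, 240°.
Among {45°, 165°, 225°}, 45° and 225° are a 180° pair.
The remaining hue 165° needs its own complement: 165 + 180 = 345°

345°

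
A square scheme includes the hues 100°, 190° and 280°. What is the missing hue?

10°

A square tetradic scheme places four hues every 90°.
The full set through 100° is {10°, 100°, 190°, 280°}.
Given {100°, 190°, 280°}, the missing hue is 10°.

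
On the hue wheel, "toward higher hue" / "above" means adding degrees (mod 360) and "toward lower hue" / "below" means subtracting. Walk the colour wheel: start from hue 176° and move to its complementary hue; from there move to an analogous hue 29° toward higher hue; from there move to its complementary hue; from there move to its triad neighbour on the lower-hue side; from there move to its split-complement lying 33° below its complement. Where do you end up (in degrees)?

176 + 180 = 356°   (complement)
356 + 29 = 385 → 385 − 360 = 25°   (analog 29° ↑)
25 + 180 = 205°   (complement)
205 − 120 = 85°   (triadic ↓)
85 + 147 = 232°   (split-comp 33° ↓)

232°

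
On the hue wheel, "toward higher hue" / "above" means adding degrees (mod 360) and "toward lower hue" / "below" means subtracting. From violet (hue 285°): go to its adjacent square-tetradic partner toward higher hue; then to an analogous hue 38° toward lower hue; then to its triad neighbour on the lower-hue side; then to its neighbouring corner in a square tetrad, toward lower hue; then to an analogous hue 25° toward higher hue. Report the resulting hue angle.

152°

square ↑ +90°: 285 + 90 = 375 → 375 − 360 = 15°
analog 38° ↓ −38°: 15 − 38 = -23 → -23 + 360 = 337°
triadic ↓ −120°: 337 − 120 = 217°
square ↓ −90°: 217 − 90 = 127°
analog 25° ↑ +25°: 127 + 25 = 152°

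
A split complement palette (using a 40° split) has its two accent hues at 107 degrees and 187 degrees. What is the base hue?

327°

The accents sit 40° either side of the complement, so the complement is their short-arc midpoint on the wheel.
Short-arc midpoint of 107° and 187°: 147°.
Base is 180° from the complement: 147 − 180 = -33 → -33 + 360 = 327°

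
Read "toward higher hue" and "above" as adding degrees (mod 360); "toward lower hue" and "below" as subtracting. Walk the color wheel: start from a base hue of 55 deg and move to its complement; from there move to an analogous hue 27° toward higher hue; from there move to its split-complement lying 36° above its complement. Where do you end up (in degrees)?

118°

55 + 180 = 235°   (complement)
235 + 27 = 262°   (analog 27° ↑)
262 + 216 = 478 → 478 − 360 = 118°   (split-comp 36° ↑)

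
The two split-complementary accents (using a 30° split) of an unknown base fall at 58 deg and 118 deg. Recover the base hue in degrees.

The accents sit 30° either side of the complement, so the complement is their short-arc midpoint on the wheel.
Short-arc midpoint of 58° and 118°: 88°.
Base is 180° from the complement: 88 − 180 = -92 → -92 + 360 = 268°

268°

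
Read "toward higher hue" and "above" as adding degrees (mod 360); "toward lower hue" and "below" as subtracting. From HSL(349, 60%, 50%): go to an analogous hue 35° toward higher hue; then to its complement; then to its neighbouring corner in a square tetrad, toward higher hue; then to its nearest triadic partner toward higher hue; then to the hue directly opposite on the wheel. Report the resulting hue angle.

+35° (analog 35° ↑): 349 + 35 = 384 → 384 − 360 = 24°
+180° (complement): 24 + 180 = 204°
+90° (square ↑): 204 + 90 = 294°
+120° (triadic ↑): 294 + 120 = 414 → 414 − 360 = 54°
+180° (complement): 54 + 180 = 234°

234°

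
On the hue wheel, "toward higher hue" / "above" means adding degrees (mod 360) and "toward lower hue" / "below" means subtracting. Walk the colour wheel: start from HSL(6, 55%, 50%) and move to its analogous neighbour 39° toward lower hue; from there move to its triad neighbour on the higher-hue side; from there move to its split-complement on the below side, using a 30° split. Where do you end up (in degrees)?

6 − 39 = -33 → -33 + 360 = 327°   (analog 39° ↓)
327 + 120 = 447 → 447 − 360 = 87°   (triadic ↑)
87 + 150 = 237°   (split-comp 30° ↓)

237°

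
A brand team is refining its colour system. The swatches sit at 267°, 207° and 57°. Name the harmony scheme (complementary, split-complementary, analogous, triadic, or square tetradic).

split-complementary

Sort the hues: 57°, 207°, 267°.
Successive gaps around the wheel: 150°, 60°, 150°.
Two 150° gaps and one 60° gap — a base hue opposite a pair of accents 30° either side of its complement — is the split-complementary pattern.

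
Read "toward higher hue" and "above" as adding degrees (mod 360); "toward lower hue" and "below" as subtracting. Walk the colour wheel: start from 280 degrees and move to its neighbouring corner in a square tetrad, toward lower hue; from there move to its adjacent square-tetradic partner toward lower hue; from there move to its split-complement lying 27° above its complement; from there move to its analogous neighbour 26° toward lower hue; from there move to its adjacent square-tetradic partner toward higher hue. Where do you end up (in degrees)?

11°

square ↓ −90°: 280 − 90 = 190°
square ↓ −90°: 190 − 90 = 100°
split-comp 27° ↑ +207°: 100 + 207 = 307°
analog 26° ↓ −26°: 307 − 26 = 281°
square ↑ +90°: 281 + 90 = 371 → 371 − 360 = 11°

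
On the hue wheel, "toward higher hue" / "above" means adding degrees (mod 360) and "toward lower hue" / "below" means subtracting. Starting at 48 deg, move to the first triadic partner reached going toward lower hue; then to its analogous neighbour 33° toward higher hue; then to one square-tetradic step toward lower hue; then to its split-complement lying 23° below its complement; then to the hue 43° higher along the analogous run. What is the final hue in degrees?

71°

48 − 120 = -72 → -72 + 360 = 288°   (triadic ↓)
288 + 33 = 321°   (analog 33° ↑)
321 − 90 = 231°   (square ↓)
231 + 157 = 388 → 388 − 360 = 28°   (split-comp 23° ↓)
28 + 43 = 71°   (analog 43° ↑)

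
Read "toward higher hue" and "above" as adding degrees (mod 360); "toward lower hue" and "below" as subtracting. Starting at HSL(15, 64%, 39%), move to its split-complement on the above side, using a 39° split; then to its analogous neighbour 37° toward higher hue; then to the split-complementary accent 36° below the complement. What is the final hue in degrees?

split-comp 39° ↑ +219°: 15 + 219 = 234°
analog 37° ↑ +37°: 234 + 37 = 271°
split-comp 36° ↓ +144°: 271 + 144 = 415 → 415 − 360 = 55°

55°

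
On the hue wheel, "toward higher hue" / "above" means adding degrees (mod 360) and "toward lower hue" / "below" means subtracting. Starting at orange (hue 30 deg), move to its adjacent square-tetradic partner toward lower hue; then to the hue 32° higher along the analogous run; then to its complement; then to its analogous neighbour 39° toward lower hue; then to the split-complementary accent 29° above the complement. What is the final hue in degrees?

322°

30 − 90 = -60 → -60 + 360 = 300°   (square ↓)
300 + 32 = 332°   (analog 32° ↑)
332 + 180 = 512 → 512 − 360 = 152°   (complement)
152 − 39 = 113°   (analog 39° ↓)
113 + 209 = 322°   (split-comp 29° ↑)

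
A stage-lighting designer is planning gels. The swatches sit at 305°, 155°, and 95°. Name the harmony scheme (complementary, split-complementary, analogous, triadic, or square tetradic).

Sort the hues: 95°, 155°, 305°.
Successive gaps around the wheel: 60°, 150°, 150°.
Two 150° gaps and one 60° gap — a base hue opposite a pair of accents 30° either side of its complement — is the split-complementary pattern.

split-complementary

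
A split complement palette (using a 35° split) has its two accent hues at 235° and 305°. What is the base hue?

90°

The accents sit 35° either side of the complement, so the complement is their short-arc midpoint on the wheel.
Short-arc midpoint of 235° and 305°: 270°.
Base is 180° from the complement: 270 − 180 = 90°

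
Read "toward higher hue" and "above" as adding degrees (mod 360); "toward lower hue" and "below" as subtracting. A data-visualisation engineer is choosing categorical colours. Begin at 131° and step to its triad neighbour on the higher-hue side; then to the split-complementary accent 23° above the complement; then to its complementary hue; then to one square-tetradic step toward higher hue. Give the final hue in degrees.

4°

triadic ↑ +120°: 131 + 120 = 251°
split-comp 23° ↑ +203°: 251 + 203 = 454 → 454 − 360 = 94°
complement +180°: 94 + 180 = 274°
square ↑ +90°: 274 + 90 = 364 → 364 − 360 = 4°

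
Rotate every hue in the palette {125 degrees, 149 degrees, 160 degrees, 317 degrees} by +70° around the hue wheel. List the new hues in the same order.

195°, 219°, 230°, 27°

125 + 70 = 195°
149 + 70 = 219°
160 + 70 = 230°
317 + 70 = 387 → 387 − 360 = 27°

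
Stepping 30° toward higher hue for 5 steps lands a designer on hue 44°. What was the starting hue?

254°

5 steps of 30° (toward higher hue) give a net shift of +150°.
Start = end − shift: 44 − 150 = -106 → -106 + 360 = 254°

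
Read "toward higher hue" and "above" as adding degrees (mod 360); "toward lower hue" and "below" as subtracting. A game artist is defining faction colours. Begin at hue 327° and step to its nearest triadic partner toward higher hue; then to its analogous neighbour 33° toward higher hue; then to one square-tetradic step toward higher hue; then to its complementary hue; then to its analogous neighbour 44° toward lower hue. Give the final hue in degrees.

327 + 120 = 447 → 447 − 360 = 87°   (triadic ↑)
87 + 33 = 120°   (analog 33° ↑)
120 + 90 = 210°   (square ↑)
210 + 180 = 390 → 390 − 360 = 30°   (complement)
30 − 44 = -14 → -14 + 360 = 346°   (analog 44° ↓)

346°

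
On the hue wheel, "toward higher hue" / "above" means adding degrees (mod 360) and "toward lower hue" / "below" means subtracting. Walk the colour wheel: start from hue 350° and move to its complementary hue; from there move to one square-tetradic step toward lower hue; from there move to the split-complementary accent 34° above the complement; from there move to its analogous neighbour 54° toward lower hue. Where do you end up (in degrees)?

240°

+180° (complement): 350 + 180 = 530 → 530 − 360 = 170°
−90° (square ↓): 170 − 90 = 80°
+214° (split-comp 34° ↑): 80 + 214 = 294°
−54° (analog 54° ↓): 294 − 54 = 240°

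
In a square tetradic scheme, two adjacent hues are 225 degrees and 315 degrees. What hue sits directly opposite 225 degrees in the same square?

45°

A square tetradic scheme places four hues 90° apart; opposite corners are 180° apart.
225 + 180 = 405 → 405 − 360 = 45°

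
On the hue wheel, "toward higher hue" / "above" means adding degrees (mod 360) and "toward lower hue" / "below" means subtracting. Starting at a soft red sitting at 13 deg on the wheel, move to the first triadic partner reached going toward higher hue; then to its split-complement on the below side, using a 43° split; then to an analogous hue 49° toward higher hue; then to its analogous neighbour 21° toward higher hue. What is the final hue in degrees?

340°

+120° (triadic ↑): 13 + 120 = 133°
+137° (split-comp 43° ↓): 133 + 137 = 270°
+49° (analog 49° ↑): 270 + 49 = 319°
+21° (analog 21° ↑): 319 + 21 = 340°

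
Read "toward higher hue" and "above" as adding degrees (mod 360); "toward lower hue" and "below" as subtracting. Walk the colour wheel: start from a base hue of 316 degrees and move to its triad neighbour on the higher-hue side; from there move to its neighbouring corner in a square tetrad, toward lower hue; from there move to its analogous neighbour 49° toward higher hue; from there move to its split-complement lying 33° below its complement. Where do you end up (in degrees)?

182°

316 + 120 = 436 → 436 − 360 = 76°   (triadic ↑)
76 − 90 = -14 → -14 + 360 = 346°   (square ↓)
346 + 49 = 395 → 395 − 360 = 35°   (analog 49° ↑)
35 + 147 = 182°   (split-comp 33° ↓)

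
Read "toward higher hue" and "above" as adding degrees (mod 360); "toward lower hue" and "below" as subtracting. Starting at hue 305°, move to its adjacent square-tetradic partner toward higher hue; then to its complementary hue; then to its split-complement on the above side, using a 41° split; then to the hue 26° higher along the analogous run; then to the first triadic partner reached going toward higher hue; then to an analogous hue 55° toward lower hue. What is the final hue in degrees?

167°

+90° (square ↑): 305 + 90 = 395 → 395 − 360 = 35°
+180° (complement): 35 + 180 = 215°
+221° (split-comp 41° ↑): 215 + 221 = 436 → 436 − 360 = 76°
+26° (analog 26° ↑): 76 + 26 = 102°
+120° (triadic ↑): 102 + 120 = 222°
−55° (analog 55° ↓): 222 − 55 = 167°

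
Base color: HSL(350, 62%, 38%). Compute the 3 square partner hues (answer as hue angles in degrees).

A square tetradic scheme places four hues every 90°.
350 + 90 = 440 → 440 − 360 = 80°
350 + 180 = 530 → 530 − 360 = 170°
350 + 270 = 620 → 620 − 360 = 260°

80°, 170° and 260°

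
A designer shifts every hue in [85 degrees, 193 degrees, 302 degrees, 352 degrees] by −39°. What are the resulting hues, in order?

85 − 39 = 46°
193 − 39 = 154°
302 − 39 = 263°
352 − 39 = 313°

46°, 154°, 263°, 313°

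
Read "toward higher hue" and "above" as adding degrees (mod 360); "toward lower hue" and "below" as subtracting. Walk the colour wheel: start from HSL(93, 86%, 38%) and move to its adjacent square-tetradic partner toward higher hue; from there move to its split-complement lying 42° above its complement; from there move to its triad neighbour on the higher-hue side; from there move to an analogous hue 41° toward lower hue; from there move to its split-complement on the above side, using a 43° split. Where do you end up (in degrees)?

347°

93 + 90 = 183°   (square ↑)
183 + 222 = 405 → 405 − 360 = 45°   (split-comp 42° ↑)
45 + 120 = 165°   (triadic ↑)
165 − 41 = 124°   (analog 41° ↓)
124 + 223 = 347°   (split-comp 43° ↑)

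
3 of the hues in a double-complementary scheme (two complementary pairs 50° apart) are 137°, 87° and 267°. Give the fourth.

A rectangular tetradic uses two complementary pairs 50° apart: offsets 0°, 50°, 180°, 230°.
Among {87°, 137°, 267°}, 87° and 267° are a 180° pair.
The remaining hue 137° needs its own complement: 137 + 180 = 317°

317°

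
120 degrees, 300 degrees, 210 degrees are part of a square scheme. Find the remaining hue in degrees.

A square tetradic scheme places four hues every 90°.
The full set through 120° is {30°, 120°, 210°, 300°}.
Given {120°, 210°, 300°}, the missing hue is 30°.

30°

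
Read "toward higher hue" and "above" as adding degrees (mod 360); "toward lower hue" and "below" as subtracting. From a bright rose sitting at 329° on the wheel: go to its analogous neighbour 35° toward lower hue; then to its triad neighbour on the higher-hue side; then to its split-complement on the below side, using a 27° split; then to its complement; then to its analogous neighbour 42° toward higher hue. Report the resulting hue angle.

analog 35° ↓ −35°: 329 − 35 = 294°
triadic ↑ +120°: 294 + 120 = 414 → 414 − 360 = 54°
split-comp 27° ↓ +153°: 54 + 153 = 207°
complement +180°: 207 + 180 = 387 → 387 − 360 = 27°
analog 42° ↑ +42°: 27 + 42 = 69°

69°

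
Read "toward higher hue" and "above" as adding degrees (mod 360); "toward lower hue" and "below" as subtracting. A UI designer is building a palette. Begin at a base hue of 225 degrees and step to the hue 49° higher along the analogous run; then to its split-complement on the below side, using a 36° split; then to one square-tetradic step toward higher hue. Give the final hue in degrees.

148°

+49° (analog 49° ↑): 225 + 49 = 274°
+144° (split-comp 36° ↓): 274 + 144 = 418 → 418 − 360 = 58°
+90° (square ↑): 58 + 90 = 148°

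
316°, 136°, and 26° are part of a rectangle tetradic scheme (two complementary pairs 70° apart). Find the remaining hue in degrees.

206°

A rectangular tetradic uses two complementary pairs 70° apart: offsets 0°, 70°, 180°, 250°.
Among {26°, 136°, 316°}, 136° and 316° are a 180° pair.
The remaining hue 26° needs its own complement: 26 + 180 = 206°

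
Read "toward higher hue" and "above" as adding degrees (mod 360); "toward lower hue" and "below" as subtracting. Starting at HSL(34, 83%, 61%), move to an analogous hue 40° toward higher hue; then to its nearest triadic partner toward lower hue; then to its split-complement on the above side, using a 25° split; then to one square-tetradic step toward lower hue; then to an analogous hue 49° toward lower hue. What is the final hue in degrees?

20°

34 + 40 = 74°   (analog 40° ↑)
74 − 120 = -46 → -46 + 360 = 314°   (triadic ↓)
314 + 205 = 519 → 519 − 360 = 159°   (split-comp 25° ↑)
159 − 90 = 69°   (square ↓)
69 − 49 = 20°   (analog 49° ↓)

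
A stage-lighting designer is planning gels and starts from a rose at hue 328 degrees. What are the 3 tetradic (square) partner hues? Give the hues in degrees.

A square tetradic scheme places four hues every 90°.
328 + 90 = 418 → 418 − 360 = 58°
328 + 180 = 508 → 508 − 360 = 148°
328 + 270 = 598 → 598 − 360 = 238°

58°, 148°, 238°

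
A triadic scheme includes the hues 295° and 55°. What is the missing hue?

175°

A triad places three hues 120° apart.
The full set through 55° is {55°, 175°, 295°}.
Given {55°, 295°}, the missing hue is 175°.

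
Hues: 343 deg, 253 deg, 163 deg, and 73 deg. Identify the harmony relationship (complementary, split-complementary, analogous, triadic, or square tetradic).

square tetradic

Sort the hues: 73°, 163°, 253°, 343°.
Successive gaps around the wheel: 90°, 90°, 90°, 90°.
Four hues every 90° form a square tetradic scheme.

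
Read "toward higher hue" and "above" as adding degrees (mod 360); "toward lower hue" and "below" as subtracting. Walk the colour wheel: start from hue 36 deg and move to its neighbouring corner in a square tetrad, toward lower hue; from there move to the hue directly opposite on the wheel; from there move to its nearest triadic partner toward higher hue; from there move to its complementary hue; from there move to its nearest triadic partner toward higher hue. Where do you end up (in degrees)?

186°

−90° (square ↓): 36 − 90 = -54 → -54 + 360 = 306°
+180° (complement): 306 + 180 = 486 → 486 − 360 = 126°
+120° (triadic ↑): 126 + 120 = 246°
+180° (complement): 246 + 180 = 426 → 426 − 360 = 66°
+120° (triadic ↑): 66 + 120 = 186°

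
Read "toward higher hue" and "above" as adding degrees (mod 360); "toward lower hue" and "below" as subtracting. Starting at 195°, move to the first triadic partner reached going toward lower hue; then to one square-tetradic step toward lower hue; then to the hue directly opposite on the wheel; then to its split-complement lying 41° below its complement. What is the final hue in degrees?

304°

triadic ↓ −120°: 195 − 120 = 75°
square ↓ −90°: 75 − 90 = -15 → -15 + 360 = 345°
complement +180°: 345 + 180 = 525 → 525 − 360 = 165°
split-comp 41° ↓ +139°: 165 + 139 = 304°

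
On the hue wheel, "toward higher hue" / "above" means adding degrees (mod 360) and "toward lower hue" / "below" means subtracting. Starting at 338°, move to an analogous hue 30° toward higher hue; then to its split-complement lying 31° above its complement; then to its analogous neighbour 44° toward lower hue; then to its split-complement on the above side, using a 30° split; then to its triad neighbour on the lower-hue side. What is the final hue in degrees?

265°

+30° (analog 30° ↑): 338 + 30 = 368 → 368 − 360 = 8°
+211° (split-comp 31° ↑): 8 + 211 = 219°
−44° (analog 44° ↓): 219 − 44 = 175°
+210° (split-comp 30° ↑): 175 + 210 = 385 → 385 − 360 = 25°
−120° (triadic ↓): 25 − 120 = -95 → -95 + 360 = 265°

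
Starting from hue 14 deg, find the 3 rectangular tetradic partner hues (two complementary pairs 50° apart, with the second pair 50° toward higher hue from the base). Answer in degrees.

64°, 194° and 244°

A rectangular tetradic uses two complementary pairs 50° apart: offsets 0°, 50°, 180°, 230°.
14 + 50 = 64°
14 + 180 = 194°
14 + 230 = 244°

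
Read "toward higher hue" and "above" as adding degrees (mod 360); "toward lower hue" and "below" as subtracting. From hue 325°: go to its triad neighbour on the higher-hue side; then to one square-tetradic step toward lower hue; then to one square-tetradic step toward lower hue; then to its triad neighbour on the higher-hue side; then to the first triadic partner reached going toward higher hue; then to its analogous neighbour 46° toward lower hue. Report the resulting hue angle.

99°

325 + 120 = 445 → 445 − 360 = 85°   (triadic ↑)
85 − 90 = -5 → -5 + 360 = 355°   (square ↓)
355 − 90 = 265°   (square ↓)
265 + 120 = 385 → 385 − 360 = 25°   (triadic ↑)
25 + 120 = 145°   (triadic ↑)
145 − 46 = 99°   (analog 46° ↓)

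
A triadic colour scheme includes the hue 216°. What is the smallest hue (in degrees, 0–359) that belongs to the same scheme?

96°

A triad places three hues 120° apart.
The full set through 216° is {96°, 216°, 336°}.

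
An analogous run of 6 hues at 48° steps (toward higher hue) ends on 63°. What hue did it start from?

183°

5 steps of 48° (toward higher hue) give a net shift of +240°.
Start = end − shift: 63 − 240 = -177 → -177 + 360 = 183°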